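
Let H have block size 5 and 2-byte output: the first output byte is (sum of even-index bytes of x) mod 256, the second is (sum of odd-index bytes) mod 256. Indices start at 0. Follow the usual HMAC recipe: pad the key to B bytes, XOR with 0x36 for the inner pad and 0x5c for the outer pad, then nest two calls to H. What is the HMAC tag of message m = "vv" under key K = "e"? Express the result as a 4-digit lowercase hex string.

Key "e" = 65 is 1 byte ≤ B = 5; zero-pad to 5 bytes: K' = 65 00 00 00 00.
K' ⊕ ipad = 53 36 36 36 36.  K' ⊕ opad = 39 5c 5c 5c 5c.
Inner input = (K'⊕ipad) ∥ m = 53 36 36 36 36 ∥ 76 76.
Inner hash: even-index sum = 309 mod 256 = 53; odd-index sum = 226 mod 256 = 226 → 35 e2.
Outer input = (K'⊕opad) ∥ inner = 39 5c 5c 5c 5c ∥ 35 e2.
Outer hash (tag): even-index sum = 467 mod 256 = 211; odd-index sum = 237 mod 256 = 237 → d3 ed.

d3ed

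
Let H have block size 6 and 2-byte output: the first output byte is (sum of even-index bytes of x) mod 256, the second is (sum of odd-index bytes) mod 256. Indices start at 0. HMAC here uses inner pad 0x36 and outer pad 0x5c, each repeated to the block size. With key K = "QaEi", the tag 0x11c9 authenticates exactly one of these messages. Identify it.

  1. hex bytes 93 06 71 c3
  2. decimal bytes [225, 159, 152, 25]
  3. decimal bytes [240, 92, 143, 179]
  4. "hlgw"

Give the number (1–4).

3

Key "QaEi" = 51 61 45 69 is 4 bytes ≤ B = 6; zero-pad to 6 bytes: K' = 51 61 45 69 00 00.
K' ⊕ ipad = 67 57 73 5f 36 36; K' ⊕ opad = 0d 3d 19 35 5c 5c.
m1: inner = H(67 57 73 5f 36 36 93 06 71 c3) = 14 b5; tag = H(0d 3d 19 35 5c 5c 14 b5) = 9683
m2: inner = H(67 57 73 5f 36 36 e1 9f 98 19) = 89 a4; tag = H(0d 3d 19 35 5c 5c 89 a4) = 0b72
m3: inner = H(67 57 73 5f 36 36 f0 5c 8f b3) = 8f fb; tag = H(0d 3d 19 35 5c 5c 8f fb) = 11c9 ← matches
m4: inner = H(67 57 73 5f 36 36 68 6c 67 77) = df cf; tag = H(0d 3d 19 35 5c 5c df cf) = 619d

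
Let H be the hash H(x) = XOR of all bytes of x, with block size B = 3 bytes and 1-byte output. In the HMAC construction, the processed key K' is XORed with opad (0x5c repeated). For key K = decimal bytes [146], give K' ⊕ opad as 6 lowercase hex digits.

Key decimal bytes [146] = 92 is 1 byte ≤ B = 3; zero-pad to 3 bytes: K' = 92 00 00.
XOR each byte with 0x5c: 92⊕5c=ce, 00⊕5c=5c, 00⊕5c=5c.

ce5c5c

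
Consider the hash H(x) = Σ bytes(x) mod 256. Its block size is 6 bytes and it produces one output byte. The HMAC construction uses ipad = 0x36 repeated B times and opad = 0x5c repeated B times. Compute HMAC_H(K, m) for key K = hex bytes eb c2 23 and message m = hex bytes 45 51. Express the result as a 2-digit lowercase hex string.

Key hex bytes eb c2 23 is 3 bytes ≤ B = 6; zero-pad to 6 bytes: K' = eb c2 23 00 00 00.
K' ⊕ ipad = dd f4 15 36 36 36.  K' ⊕ opad = b7 9e 7f 5c 5c 5c.
Inner input = (K'⊕ipad) ∥ m = dd f4 15 36 36 36 ∥ 45 51.
Inner hash: sum = 221+244+21+54+54+54+69+81 = 798; mod 256 = 30 → 1e.
Outer input = (K'⊕opad) ∥ inner = b7 9e 7f 5c 5c 5c ∥ 1e.
Outer hash (tag): sum = 183+158+127+92+92+92+30 = 774; mod 256 = 6 → 06.

06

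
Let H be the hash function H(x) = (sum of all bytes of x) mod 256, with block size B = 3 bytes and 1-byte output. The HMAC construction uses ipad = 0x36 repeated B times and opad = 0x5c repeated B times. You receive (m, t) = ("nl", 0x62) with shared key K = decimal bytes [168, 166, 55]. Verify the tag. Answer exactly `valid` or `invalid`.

valid

Key decimal bytes [168, 166, 55] = a8 a6 37 is exactly B = 3 bytes: K' = a8 a6 37.
K' ⊕ ipad = 9e 90 01; K' ⊕ opad = f4 fa 6b.
Inner hash: sum = 158+144+1+110+108 = 521; mod 256 = 9 → 09.
Outer hash (recomputed tag): sum = 244+250+107+9 = 610; mod 256 = 98 → 62.
Recomputed tag = 62; claimed = 62 → match.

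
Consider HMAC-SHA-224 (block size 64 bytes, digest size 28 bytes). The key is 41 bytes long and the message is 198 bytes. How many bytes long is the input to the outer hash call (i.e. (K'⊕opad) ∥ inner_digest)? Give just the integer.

Key is 41 ≤ 64 bytes, zero-padded: |K'| = 64.
Outer input = (K'⊕opad) ∥ H(inner) → 64 + 28 = 92 bytes.

92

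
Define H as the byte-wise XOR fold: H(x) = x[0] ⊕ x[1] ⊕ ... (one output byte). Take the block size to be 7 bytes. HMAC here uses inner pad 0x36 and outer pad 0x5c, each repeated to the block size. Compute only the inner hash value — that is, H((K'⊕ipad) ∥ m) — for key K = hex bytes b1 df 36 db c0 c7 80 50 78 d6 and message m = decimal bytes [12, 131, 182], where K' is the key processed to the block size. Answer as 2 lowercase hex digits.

f5

Key hex bytes b1 df 36 db c0 c7 80 50 78 d6 is 10 bytes > B = 7, so hash it first: H(key) = fa, then zero-pad to 7 bytes: K' = fa 00 00 00 00 00 00.
K' ⊕ ipad = cc 36 36 36 36 36 36.
Inner input = cc 36 36 36 36 36 36 ∥ 0c 83 b6.
Inner hash: XOR cc⊕36⊕36⊕36⊕36⊕36⊕36⊕0c⊕83⊕b6 = f5.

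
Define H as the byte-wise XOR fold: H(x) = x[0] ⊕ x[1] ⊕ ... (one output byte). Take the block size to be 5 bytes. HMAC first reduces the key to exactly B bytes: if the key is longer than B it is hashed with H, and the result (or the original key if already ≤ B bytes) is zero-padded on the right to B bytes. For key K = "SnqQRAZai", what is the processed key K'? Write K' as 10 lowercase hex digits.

5c00000000

|K| = 9 > B = 5, so first hash the key.
H(K): XOR 53⊕6e⊕71⊕51⊕52⊕41⊕5a⊕61⊕69 = 5c.
Zero-pad H(K) = 5c to 5 bytes: K' = 5c 00 00 00 00.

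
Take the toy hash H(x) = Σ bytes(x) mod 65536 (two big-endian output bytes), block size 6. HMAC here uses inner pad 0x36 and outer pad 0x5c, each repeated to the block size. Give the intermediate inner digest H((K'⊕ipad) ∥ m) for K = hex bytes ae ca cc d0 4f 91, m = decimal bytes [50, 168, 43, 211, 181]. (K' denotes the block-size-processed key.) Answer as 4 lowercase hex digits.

Key hex bytes ae ca cc d0 4f 91 is exactly B = 6 bytes: K' = ae ca cc d0 4f 91.
K' ⊕ ipad = 98 fc fa e6 79 a7.
Inner input = 98 fc fa e6 79 a7 ∥ 32 a8 2b d3 b5.
Inner hash: sum = 152+252+250+230+121+167+50+168+43+211+181 = 1825 → 07 21.

0721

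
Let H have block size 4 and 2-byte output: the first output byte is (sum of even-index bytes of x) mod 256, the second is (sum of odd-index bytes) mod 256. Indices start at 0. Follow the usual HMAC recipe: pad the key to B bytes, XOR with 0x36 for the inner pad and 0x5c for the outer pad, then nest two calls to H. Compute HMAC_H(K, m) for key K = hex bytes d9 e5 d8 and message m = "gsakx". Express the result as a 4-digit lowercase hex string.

26fc

Key hex bytes d9 e5 d8 is 3 bytes ≤ B = 4; zero-pad to 4 bytes: K' = d9 e5 d8 00.
K' ⊕ ipad = ef d3 ee 36.  K' ⊕ opad = 85 b9 84 5c.
Inner input = (K'⊕ipad) ∥ m = ef d3 ee 36 ∥ 67 73 61 6b 78.
Inner hash: even-index sum = 797 mod 256 = 29; odd-index sum = 487 mod 256 = 231 → 1d e7.
Outer input = (K'⊕opad) ∥ inner = 85 b9 84 5c ∥ 1d e7.
Outer hash (tag): even-index sum = 294 mod 256 = 38; odd-index sum = 508 mod 256 = 252 → 26 fc.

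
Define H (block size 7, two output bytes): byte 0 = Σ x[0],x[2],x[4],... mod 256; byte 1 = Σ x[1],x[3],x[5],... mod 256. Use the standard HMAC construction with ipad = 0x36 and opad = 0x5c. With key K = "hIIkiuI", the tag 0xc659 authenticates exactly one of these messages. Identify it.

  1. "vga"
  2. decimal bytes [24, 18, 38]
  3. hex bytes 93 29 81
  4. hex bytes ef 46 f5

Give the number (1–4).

Key "hIIkiuI" = 68 49 49 6b 69 75 49 is exactly B = 7 bytes: K' = 68 49 49 6b 69 75 49.
K' ⊕ ipad = 5e 7f 7f 5d 5f 43 7f; K' ⊕ opad = 34 15 15 37 35 29 15.
m1: inner = H(5e 7f 7f 5d 5f 43 7f 76 67 61) = 22 f6; tag = H(34 15 15 37 35 29 15 22 f6) = 8997
m2: inner = H(5e 7f 7f 5d 5f 43 7f 18 12 26) = cd 5d; tag = H(34 15 15 37 35 29 15 cd 5d) = f042
m3: inner = H(5e 7f 7f 5d 5f 43 7f 93 29 81) = e4 33; tag = H(34 15 15 37 35 29 15 e4 33) = c659 ← matches
m4: inner = H(5e 7f 7f 5d 5f 43 7f ef 46 f5) = 01 03; tag = H(34 15 15 37 35 29 15 01 03) = 9676

3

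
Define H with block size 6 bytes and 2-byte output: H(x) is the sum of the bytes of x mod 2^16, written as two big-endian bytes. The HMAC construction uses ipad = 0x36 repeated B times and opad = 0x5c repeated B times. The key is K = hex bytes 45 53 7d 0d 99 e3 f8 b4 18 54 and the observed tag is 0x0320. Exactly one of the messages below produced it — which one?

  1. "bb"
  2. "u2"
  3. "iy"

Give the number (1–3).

Key hex bytes 45 53 7d 0d 99 e3 f8 b4 18 54 is 10 bytes > B = 6, so hash it first: H(key) = 04 b6, then zero-pad to 6 bytes: K' = 04 b6 00 00 00 00.
K' ⊕ ipad = 32 80 36 36 36 36; K' ⊕ opad = 58 ea 5c 5c 5c 5c.
m1: inner = H(32 80 36 36 36 36 62 62) = 02 4e; tag = H(58 ea 5c 5c 5c 5c 02 4e) = 0302
m2: inner = H(32 80 36 36 36 36 75 32) = 02 31; tag = H(58 ea 5c 5c 5c 5c 02 31) = 02e5
m3: inner = H(32 80 36 36 36 36 69 79) = 02 6c; tag = H(58 ea 5c 5c 5c 5c 02 6c) = 0320 ← matches

3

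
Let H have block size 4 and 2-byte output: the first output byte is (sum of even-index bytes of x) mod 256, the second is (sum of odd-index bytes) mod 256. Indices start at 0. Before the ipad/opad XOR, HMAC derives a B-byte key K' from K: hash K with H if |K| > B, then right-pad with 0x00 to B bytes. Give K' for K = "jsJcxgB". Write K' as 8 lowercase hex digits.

|K| = 7 > B = 4, so first hash the key.
H(K): even-index sum = 366 mod 256 = 110; odd-index sum = 317 mod 256 = 61 → 6e 3d.
Zero-pad H(K) = 6e 3d to 4 bytes: K' = 6e 3d 00 00.

6e3d0000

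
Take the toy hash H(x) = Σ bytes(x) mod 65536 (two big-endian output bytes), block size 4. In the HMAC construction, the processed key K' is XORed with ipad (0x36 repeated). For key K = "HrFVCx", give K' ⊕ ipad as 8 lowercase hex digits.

Key "HrFVCx" = 48 72 46 56 43 78 is 6 bytes > B = 4, so hash it first: H(key) = 02 11, then zero-pad to 4 bytes: K' = 02 11 00 00.
XOR each byte with 0x36: 02⊕36=34, 11⊕36=27, 00⊕36=36, 00⊕36=36.

34273636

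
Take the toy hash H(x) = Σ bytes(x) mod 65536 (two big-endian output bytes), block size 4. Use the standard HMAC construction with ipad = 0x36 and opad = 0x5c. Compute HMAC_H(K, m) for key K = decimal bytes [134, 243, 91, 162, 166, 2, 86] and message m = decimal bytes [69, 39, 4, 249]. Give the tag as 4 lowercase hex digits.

Key decimal bytes [134, 243, 91, 162, 166, 2, 86] = 86 f3 5b a2 a6 02 56 is 7 bytes > B = 4, so hash it first: H(key) = 03 74, then zero-pad to 4 bytes: K' = 03 74 00 00.
K' ⊕ ipad = 35 42 36 36.  K' ⊕ opad = 5f 28 5c 5c.
Inner input = (K'⊕ipad) ∥ m = 35 42 36 36 ∥ 45 27 04 f9.
Inner hash: sum = 53+66+54+54+69+39+4+249 = 588 → 02 4c.
Outer input = (K'⊕opad) ∥ inner = 5f 28 5c 5c ∥ 02 4c.
Outer hash (tag): sum = 95+40+92+92+2+76 = 397 → 01 8d.

018d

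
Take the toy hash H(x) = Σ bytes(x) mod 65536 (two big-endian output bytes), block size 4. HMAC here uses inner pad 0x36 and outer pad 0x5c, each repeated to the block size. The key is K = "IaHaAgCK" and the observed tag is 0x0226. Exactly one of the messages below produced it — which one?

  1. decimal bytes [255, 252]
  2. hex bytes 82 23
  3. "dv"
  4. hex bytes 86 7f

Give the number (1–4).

Key "IaHaAgCK" = 49 61 48 61 41 67 43 4b is 8 bytes > B = 4, so hash it first: H(key) = 02 89, then zero-pad to 4 bytes: K' = 02 89 00 00.
K' ⊕ ipad = 34 bf 36 36; K' ⊕ opad = 5e d5 5c 5c.
m1: inner = H(34 bf 36 36 ff fc) = 03 5a; tag = H(5e d5 5c 5c 03 5a) = 0248
m2: inner = H(34 bf 36 36 82 23) = 02 04; tag = H(5e d5 5c 5c 02 04) = 01f1
m3: inner = H(34 bf 36 36 64 76) = 02 39; tag = H(5e d5 5c 5c 02 39) = 0226 ← matches
m4: inner = H(34 bf 36 36 86 7f) = 02 64; tag = H(5e d5 5c 5c 02 64) = 0251

3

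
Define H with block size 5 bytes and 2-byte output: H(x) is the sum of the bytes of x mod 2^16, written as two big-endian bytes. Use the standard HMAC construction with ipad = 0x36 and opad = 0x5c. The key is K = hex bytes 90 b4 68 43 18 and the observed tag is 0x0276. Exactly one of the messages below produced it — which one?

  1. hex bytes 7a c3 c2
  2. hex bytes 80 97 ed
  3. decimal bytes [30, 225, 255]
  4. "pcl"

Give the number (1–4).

3

Key hex bytes 90 b4 68 43 18 is exactly B = 5 bytes: K' = 90 b4 68 43 18.
K' ⊕ ipad = a6 82 5e 75 2e; K' ⊕ opad = cc e8 34 1f 44.
m1: inner = H(a6 82 5e 75 2e 7a c3 c2) = 04 28; tag = H(cc e8 34 1f 44 04 28) = 0277
m2: inner = H(a6 82 5e 75 2e 80 97 ed) = 04 2d; tag = H(cc e8 34 1f 44 04 2d) = 027c
m3: inner = H(a6 82 5e 75 2e 1e e1 ff) = 04 27; tag = H(cc e8 34 1f 44 04 27) = 0276 ← matches
m4: inner = H(a6 82 5e 75 2e 70 63 6c) = 03 68; tag = H(cc e8 34 1f 44 03 68) = 02b6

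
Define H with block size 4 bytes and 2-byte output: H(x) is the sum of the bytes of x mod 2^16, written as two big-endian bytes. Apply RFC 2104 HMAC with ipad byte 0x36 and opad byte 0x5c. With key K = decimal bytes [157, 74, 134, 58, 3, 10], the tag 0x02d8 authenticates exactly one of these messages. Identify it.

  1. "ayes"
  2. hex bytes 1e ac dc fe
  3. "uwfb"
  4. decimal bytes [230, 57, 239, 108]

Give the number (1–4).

3

Key decimal bytes [157, 74, 134, 58, 3, 10] = 9d 4a 86 3a 03 0a is 6 bytes > B = 4, so hash it first: H(key) = 01 b4, then zero-pad to 4 bytes: K' = 01 b4 00 00.
K' ⊕ ipad = 37 82 36 36; K' ⊕ opad = 5d e8 5c 5c.
m1: inner = H(37 82 36 36 61 79 65 73) = 02 d7; tag = H(5d e8 5c 5c 02 d7) = 02d6
m2: inner = H(37 82 36 36 1e ac dc fe) = 03 c9; tag = H(5d e8 5c 5c 03 c9) = 02c9
m3: inner = H(37 82 36 36 75 77 66 62) = 02 d9; tag = H(5d e8 5c 5c 02 d9) = 02d8 ← matches
m4: inner = H(37 82 36 36 e6 39 ef 6c) = 03 9f; tag = H(5d e8 5c 5c 03 9f) = 029f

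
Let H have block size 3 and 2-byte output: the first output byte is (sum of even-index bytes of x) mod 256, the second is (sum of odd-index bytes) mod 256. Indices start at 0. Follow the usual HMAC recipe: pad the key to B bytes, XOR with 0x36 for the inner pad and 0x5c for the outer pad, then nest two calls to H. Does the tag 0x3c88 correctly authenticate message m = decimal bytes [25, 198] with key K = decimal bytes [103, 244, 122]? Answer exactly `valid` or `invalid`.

invalid

Key decimal bytes [103, 244, 122] = 67 f4 7a is exactly B = 3 bytes: K' = 67 f4 7a.
K' ⊕ ipad = 51 c2 4c; K' ⊕ opad = 3b a8 26.
Inner hash: even-index sum = 355 mod 256 = 99; odd-index sum = 219 mod 256 = 219 → 63 db.
Outer hash (recomputed tag): even-index sum = 316 mod 256 = 60; odd-index sum = 267 mod 256 = 11 → 3c 0b.
Recomputed tag = 3c0b; claimed = 3c88 → mismatch.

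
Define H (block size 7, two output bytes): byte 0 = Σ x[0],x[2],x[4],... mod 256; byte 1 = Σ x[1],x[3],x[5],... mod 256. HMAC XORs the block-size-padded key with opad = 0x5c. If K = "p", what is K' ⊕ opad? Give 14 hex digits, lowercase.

2c5c5c5c5c5c5c

Key "p" = 70 is 1 byte ≤ B = 7; zero-pad to 7 bytes: K' = 70 00 00 00 00 00 00.
XOR each byte with 0x5c: 70⊕5c=2c, 00⊕5c=5c, 00⊕5c=5c, 00⊕5c=5c, 00⊕5c=5c, 00⊕5c=5c, 00⊕5c=5c.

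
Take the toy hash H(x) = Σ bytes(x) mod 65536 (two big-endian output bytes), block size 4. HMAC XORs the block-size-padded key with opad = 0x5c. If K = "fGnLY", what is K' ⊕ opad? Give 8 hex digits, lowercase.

5d9c5c5c

Key "fGnLY" = 66 47 6e 4c 59 is 5 bytes > B = 4, so hash it first: H(key) = 01 c0, then zero-pad to 4 bytes: K' = 01 c0 00 00.
XOR each byte with 0x5c: 01⊕5c=5d, c0⊕5c=9c, 00⊕5c=5c, 00⊕5c=5c.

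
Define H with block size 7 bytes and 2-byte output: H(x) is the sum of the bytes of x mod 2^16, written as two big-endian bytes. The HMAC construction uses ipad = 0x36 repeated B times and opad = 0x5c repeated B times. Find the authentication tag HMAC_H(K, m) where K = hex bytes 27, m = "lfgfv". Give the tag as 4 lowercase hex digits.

Key hex bytes 27 is 1 byte ≤ B = 7; zero-pad to 7 bytes: K' = 27 00 00 00 00 00 00.
K' ⊕ ipad = 11 36 36 36 36 36 36.  K' ⊕ opad = 7b 5c 5c 5c 5c 5c 5c.
Inner input = (K'⊕ipad) ∥ m = 11 36 36 36 36 36 36 ∥ 6c 66 67 66 76.
Inner hash: sum = 17+54+54+54+54+54+54+108+102+103+102+118 = 874 → 03 6a.
Outer input = (K'⊕opad) ∥ inner = 7b 5c 5c 5c 5c 5c 5c ∥ 03 6a.
Outer hash (tag): sum = 123+92+92+92+92+92+92+3+106 = 784 → 03 10.

0310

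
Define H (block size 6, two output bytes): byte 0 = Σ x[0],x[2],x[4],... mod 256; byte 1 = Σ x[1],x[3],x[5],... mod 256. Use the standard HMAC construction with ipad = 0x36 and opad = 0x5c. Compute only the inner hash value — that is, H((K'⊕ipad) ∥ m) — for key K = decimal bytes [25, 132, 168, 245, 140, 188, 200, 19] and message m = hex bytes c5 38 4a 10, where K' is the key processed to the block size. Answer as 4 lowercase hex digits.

9e32

Key decimal bytes [25, 132, 168, 245, 140, 188, 200, 19] = 19 84 a8 f5 8c bc c8 13 is 8 bytes > B = 6, so hash it first: H(key) = 15 48, then zero-pad to 6 bytes: K' = 15 48 00 00 00 00.
K' ⊕ ipad = 23 7e 36 36 36 36.
Inner input = 23 7e 36 36 36 36 ∥ c5 38 4a 10.
Inner hash: even-index sum = 414 mod 256 = 158; odd-index sum = 306 mod 256 = 50 → 9e 32.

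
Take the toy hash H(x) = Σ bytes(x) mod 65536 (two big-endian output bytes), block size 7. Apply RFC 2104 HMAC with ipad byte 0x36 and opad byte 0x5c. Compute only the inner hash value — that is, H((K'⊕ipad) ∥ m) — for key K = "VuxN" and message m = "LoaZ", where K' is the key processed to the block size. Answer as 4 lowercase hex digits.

Key "VuxN" = 56 75 78 4e is 4 bytes ≤ B = 7; zero-pad to 7 bytes: K' = 56 75 78 4e 00 00 00.
K' ⊕ ipad = 60 43 4e 78 36 36 36.
Inner input = 60 43 4e 78 36 36 36 ∥ 4c 6f 61 5a.
Inner hash: sum = 96+67+78+120+54+54+54+76+111+97+90 = 897 → 03 81.

0381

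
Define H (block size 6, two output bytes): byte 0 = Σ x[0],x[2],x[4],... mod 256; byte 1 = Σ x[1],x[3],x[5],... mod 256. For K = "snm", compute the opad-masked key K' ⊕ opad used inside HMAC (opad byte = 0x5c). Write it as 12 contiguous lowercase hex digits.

Key "snm" = 73 6e 6d is 3 bytes ≤ B = 6; zero-pad to 6 bytes: K' = 73 6e 6d 00 00 00.
XOR each byte with 0x5c: 73⊕5c=2f, 6e⊕5c=32, 6d⊕5c=31, 00⊕5c=5c, 00⊕5c=5c, 00⊕5c=5c.

2f32315c5c5c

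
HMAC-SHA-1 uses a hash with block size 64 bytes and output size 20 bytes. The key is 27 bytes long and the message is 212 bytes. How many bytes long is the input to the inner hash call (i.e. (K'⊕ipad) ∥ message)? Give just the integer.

276

Key is 27 ≤ 64 bytes, zero-padded: |K'| = 64.
Inner input = (K'⊕ipad) ∥ m → 64 + 212 = 276 bytes.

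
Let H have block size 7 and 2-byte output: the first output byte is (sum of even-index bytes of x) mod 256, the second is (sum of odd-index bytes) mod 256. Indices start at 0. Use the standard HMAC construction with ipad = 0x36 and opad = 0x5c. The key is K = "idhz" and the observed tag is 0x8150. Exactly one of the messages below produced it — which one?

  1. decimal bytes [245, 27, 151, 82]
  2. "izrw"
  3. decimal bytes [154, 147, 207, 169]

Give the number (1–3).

1

Key "idhz" = 69 64 68 7a is 4 bytes ≤ B = 7; zero-pad to 7 bytes: K' = 69 64 68 7a 00 00 00.
K' ⊕ ipad = 5f 52 5e 4c 36 36 36; K' ⊕ opad = 35 38 34 26 5c 5c 5c.
m1: inner = H(5f 52 5e 4c 36 36 36 f5 1b 97 52) = 96 60; tag = H(35 38 34 26 5c 5c 5c 96 60) = 8150 ← matches
m2: inner = H(5f 52 5e 4c 36 36 36 69 7a 72 77) = 1a af; tag = H(35 38 34 26 5c 5c 5c 1a af) = d0d4
m3: inner = H(5f 52 5e 4c 36 36 36 9a 93 cf a9) = 65 3d; tag = H(35 38 34 26 5c 5c 5c 65 3d) = 5e1f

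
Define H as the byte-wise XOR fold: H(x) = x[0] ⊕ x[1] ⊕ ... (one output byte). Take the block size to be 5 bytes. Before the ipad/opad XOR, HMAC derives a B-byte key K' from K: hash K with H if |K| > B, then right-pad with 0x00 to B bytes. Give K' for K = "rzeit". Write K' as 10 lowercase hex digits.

727a656974

Key "rzeit" = 72 7a 65 69 74 is exactly B = 5 bytes: K' = 72 7a 65 69 74.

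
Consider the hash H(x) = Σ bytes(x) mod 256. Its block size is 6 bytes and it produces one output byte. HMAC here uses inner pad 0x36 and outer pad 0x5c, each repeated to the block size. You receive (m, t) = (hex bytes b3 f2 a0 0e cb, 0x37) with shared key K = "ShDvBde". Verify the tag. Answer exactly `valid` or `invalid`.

invalid

Key "ShDvBde" = 53 68 44 76 42 64 65 is 7 bytes > B = 6, so hash it first: H(key) = 80, then zero-pad to 6 bytes: K' = 80 00 00 00 00 00.
K' ⊕ ipad = b6 36 36 36 36 36; K' ⊕ opad = dc 5c 5c 5c 5c 5c.
Inner hash: sum = 182+54+54+54+54+54+179+242+160+14+203 = 1250; mod 256 = 226 → e2.
Outer hash (recomputed tag): sum = 220+92+92+92+92+92+226 = 906; mod 256 = 138 → 8a.
Recomputed tag = 8a; claimed = 37 → mismatch.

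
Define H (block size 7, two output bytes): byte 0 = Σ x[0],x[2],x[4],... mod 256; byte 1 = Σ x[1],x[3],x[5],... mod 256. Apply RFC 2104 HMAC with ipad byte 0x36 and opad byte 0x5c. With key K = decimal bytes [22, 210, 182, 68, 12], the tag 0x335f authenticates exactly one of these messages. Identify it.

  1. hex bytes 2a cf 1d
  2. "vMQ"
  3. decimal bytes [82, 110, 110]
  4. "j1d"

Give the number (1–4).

2

Key decimal bytes [22, 210, 182, 68, 12] = 16 d2 b6 44 0c is 5 bytes ≤ B = 7; zero-pad to 7 bytes: K' = 16 d2 b6 44 0c 00 00.
K' ⊕ ipad = 20 e4 80 72 3a 36 36; K' ⊕ opad = 4a 8e ea 18 50 5c 5c.
m1: inner = H(20 e4 80 72 3a 36 36 2a cf 1d) = df d3; tag = H(4a 8e ea 18 50 5c 5c df d3) = b3e1
m2: inner = H(20 e4 80 72 3a 36 36 76 4d 51) = 5d 53; tag = H(4a 8e ea 18 50 5c 5c 5d 53) = 335f ← matches
m3: inner = H(20 e4 80 72 3a 36 36 52 6e 6e) = 7e 4c; tag = H(4a 8e ea 18 50 5c 5c 7e 4c) = 2c80
m4: inner = H(20 e4 80 72 3a 36 36 6a 31 64) = 41 5a; tag = H(4a 8e ea 18 50 5c 5c 41 5a) = 3a43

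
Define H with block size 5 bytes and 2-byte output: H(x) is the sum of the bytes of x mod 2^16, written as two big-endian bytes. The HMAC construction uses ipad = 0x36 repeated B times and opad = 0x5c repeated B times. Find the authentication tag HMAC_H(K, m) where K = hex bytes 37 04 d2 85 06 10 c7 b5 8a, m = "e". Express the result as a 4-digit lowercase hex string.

Key hex bytes 37 04 d2 85 06 10 c7 b5 8a is 9 bytes > B = 5, so hash it first: H(key) = 03 ae, then zero-pad to 5 bytes: K' = 03 ae 00 00 00.
K' ⊕ ipad = 35 98 36 36 36.  K' ⊕ opad = 5f f2 5c 5c 5c.
Inner input = (K'⊕ipad) ∥ m = 35 98 36 36 36 ∥ 65.
Inner hash: sum = 53+152+54+54+54+101 = 468 → 01 d4.
Outer input = (K'⊕opad) ∥ inner = 5f f2 5c 5c 5c ∥ 01 d4.
Outer hash (tag): sum = 95+242+92+92+92+1+212 = 826 → 03 3a.

033a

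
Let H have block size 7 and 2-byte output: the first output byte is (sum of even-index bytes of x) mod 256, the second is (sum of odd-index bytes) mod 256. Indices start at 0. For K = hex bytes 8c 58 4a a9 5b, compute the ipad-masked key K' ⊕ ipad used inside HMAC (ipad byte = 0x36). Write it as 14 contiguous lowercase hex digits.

ba6e7c9f6d3636

Key hex bytes 8c 58 4a a9 5b is 5 bytes ≤ B = 7; zero-pad to 7 bytes: K' = 8c 58 4a a9 5b 00 00.
XOR each byte with 0x36: 8c⊕36=ba, 58⊕36=6e, 4a⊕36=7c, a9⊕36=9f, 5b⊕36=6d, 00⊕36=36, 00⊕36=36.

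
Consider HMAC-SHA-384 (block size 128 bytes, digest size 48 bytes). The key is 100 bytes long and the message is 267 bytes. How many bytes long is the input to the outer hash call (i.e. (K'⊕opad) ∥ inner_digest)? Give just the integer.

Key is 100 ≤ 128 bytes, zero-padded: |K'| = 128.
Outer input = (K'⊕opad) ∥ H(inner) → 128 + 48 = 176 bytes.

176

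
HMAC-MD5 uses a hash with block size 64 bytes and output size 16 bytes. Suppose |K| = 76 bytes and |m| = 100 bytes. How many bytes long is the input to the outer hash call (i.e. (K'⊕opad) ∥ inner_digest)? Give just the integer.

80

Key is 76 > 64 bytes, so it is hashed to 16 bytes then zero-padded to 64: |K'| = 64.
Outer input = (K'⊕opad) ∥ H(inner) → 64 + 16 = 80 bytes.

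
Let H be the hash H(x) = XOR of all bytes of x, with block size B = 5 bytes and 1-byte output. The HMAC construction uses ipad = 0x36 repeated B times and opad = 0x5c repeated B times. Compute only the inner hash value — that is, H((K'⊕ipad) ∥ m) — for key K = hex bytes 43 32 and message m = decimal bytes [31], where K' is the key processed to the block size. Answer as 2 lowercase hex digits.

Key hex bytes 43 32 is 2 bytes ≤ B = 5; zero-pad to 5 bytes: K' = 43 32 00 00 00.
K' ⊕ ipad = 75 04 36 36 36.
Inner input = 75 04 36 36 36 ∥ 1f.
Inner hash: XOR 75⊕04⊕36⊕36⊕36⊕1f = 58.

58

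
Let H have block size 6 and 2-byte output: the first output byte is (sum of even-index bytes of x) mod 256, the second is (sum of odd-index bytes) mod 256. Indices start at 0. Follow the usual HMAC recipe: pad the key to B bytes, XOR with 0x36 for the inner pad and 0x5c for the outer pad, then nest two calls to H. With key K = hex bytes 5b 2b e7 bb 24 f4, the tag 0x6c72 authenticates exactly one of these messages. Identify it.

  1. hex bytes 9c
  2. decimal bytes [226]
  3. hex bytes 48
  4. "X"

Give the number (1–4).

Key hex bytes 5b 2b e7 bb 24 f4 is exactly B = 6 bytes: K' = 5b 2b e7 bb 24 f4.
K' ⊕ ipad = 6d 1d d1 8d 12 c2; K' ⊕ opad = 07 77 bb e7 78 a8.
m1: inner = H(6d 1d d1 8d 12 c2 9c) = ec 6c; tag = H(07 77 bb e7 78 a8 ec 6c) = 2672
m2: inner = H(6d 1d d1 8d 12 c2 e2) = 32 6c; tag = H(07 77 bb e7 78 a8 32 6c) = 6c72 ← matches
m3: inner = H(6d 1d d1 8d 12 c2 48) = 98 6c; tag = H(07 77 bb e7 78 a8 98 6c) = d272
m4: inner = H(6d 1d d1 8d 12 c2 58) = a8 6c; tag = H(07 77 bb e7 78 a8 a8 6c) = e272

2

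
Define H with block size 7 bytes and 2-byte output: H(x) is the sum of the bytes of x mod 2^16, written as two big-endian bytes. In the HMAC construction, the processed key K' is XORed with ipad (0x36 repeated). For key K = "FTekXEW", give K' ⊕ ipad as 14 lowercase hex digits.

Key "FTekXEW" = 46 54 65 6b 58 45 57 is exactly B = 7 bytes: K' = 46 54 65 6b 58 45 57.
XOR each byte with 0x36: 46⊕36=70, 54⊕36=62, 65⊕36=53, 6b⊕36=5d, 58⊕36=6e, 45⊕36=73, 57⊕36=61.

7062535d6e7361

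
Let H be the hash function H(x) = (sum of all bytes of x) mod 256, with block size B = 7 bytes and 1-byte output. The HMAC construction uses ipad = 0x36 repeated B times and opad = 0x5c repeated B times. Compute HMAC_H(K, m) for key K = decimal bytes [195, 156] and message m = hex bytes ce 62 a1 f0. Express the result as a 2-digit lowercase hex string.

Key decimal bytes [195, 156] = c3 9c is 2 bytes ≤ B = 7; zero-pad to 7 bytes: K' = c3 9c 00 00 00 00 00.
K' ⊕ ipad = f5 aa 36 36 36 36 36.  K' ⊕ opad = 9f c0 5c 5c 5c 5c 5c.
Inner input = (K'⊕ipad) ∥ m = f5 aa 36 36 36 36 36 ∥ ce 62 a1 f0.
Inner hash: sum = 245+170+54+54+54+54+54+206+98+161+240 = 1390; mod 256 = 110 → 6e.
Outer input = (K'⊕opad) ∥ inner = 9f c0 5c 5c 5c 5c 5c ∥ 6e.
Outer hash (tag): sum = 159+192+92+92+92+92+92+110 = 921; mod 256 = 153 → 99.

99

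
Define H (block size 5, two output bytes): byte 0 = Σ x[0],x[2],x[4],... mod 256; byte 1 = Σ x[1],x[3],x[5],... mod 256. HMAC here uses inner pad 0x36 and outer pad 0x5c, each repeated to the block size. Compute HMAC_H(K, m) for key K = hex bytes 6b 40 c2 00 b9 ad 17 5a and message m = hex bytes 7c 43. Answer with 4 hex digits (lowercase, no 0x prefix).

7cf1

Key hex bytes 6b 40 c2 00 b9 ad 17 5a is 8 bytes > B = 5, so hash it first: H(key) = fd 47, then zero-pad to 5 bytes: K' = fd 47 00 00 00.
K' ⊕ ipad = cb 71 36 36 36.  K' ⊕ opad = a1 1b 5c 5c 5c.
Inner input = (K'⊕ipad) ∥ m = cb 71 36 36 36 ∥ 7c 43.
Inner hash: even-index sum = 378 mod 256 = 122; odd-index sum = 291 mod 256 = 35 → 7a 23.
Outer input = (K'⊕opad) ∥ inner = a1 1b 5c 5c 5c ∥ 7a 23.
Outer hash (tag): even-index sum = 380 mod 256 = 124; odd-index sum = 241 mod 256 = 241 → 7c f1.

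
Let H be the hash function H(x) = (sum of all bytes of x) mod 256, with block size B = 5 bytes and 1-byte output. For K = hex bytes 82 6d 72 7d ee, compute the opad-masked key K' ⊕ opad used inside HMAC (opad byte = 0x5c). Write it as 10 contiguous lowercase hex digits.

Key hex bytes 82 6d 72 7d ee is exactly B = 5 bytes: K' = 82 6d 72 7d ee.
XOR each byte with 0x5c: 82⊕5c=de, 6d⊕5c=31, 72⊕5c=2e, 7d⊕5c=21, ee⊕5c=b2.

de312e21b2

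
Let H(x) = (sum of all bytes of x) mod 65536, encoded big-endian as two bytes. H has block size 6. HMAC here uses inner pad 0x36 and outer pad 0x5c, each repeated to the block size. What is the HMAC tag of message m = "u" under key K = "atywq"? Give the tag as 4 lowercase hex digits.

Key "atywq" = 61 74 79 77 71 is 5 bytes ≤ B = 6; zero-pad to 6 bytes: K' = 61 74 79 77 71 00.
K' ⊕ ipad = 57 42 4f 41 47 36.  K' ⊕ opad = 3d 28 25 2b 2d 5c.
Inner input = (K'⊕ipad) ∥ m = 57 42 4f 41 47 36 ∥ 75.
Inner hash: sum = 87+66+79+65+71+54+117 = 539 → 02 1b.
Outer input = (K'⊕opad) ∥ inner = 3d 28 25 2b 2d 5c ∥ 02 1b.
Outer hash (tag): sum = 61+40+37+43+45+92+2+27 = 347 → 01 5b.

015b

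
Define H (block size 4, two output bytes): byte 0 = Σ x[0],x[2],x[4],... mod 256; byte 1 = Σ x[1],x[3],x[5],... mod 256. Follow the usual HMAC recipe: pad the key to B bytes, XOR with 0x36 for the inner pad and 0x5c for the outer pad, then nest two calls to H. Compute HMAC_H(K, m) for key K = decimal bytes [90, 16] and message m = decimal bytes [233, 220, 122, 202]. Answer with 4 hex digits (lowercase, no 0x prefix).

67aa

Key decimal bytes [90, 16] = 5a 10 is 2 bytes ≤ B = 4; zero-pad to 4 bytes: K' = 5a 10 00 00.
K' ⊕ ipad = 6c 26 36 36.  K' ⊕ opad = 06 4c 5c 5c.
Inner input = (K'⊕ipad) ∥ m = 6c 26 36 36 ∥ e9 dc 7a ca.
Inner hash: even-index sum = 517 mod 256 = 5; odd-index sum = 514 mod 256 = 2 → 05 02.
Outer input = (K'⊕opad) ∥ inner = 06 4c 5c 5c ∥ 05 02.
Outer hash (tag): even-index sum = 103 mod 256 = 103; odd-index sum = 170 mod 256 = 170 → 67 aa.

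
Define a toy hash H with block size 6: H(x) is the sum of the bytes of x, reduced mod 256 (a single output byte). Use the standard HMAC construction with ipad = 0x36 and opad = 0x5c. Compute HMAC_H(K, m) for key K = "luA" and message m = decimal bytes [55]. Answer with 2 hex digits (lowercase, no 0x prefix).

Key "luA" = 6c 75 41 is 3 bytes ≤ B = 6; zero-pad to 6 bytes: K' = 6c 75 41 00 00 00.
K' ⊕ ipad = 5a 43 77 36 36 36.  K' ⊕ opad = 30 29 1d 5c 5c 5c.
Inner input = (K'⊕ipad) ∥ m = 5a 43 77 36 36 36 ∥ 37.
Inner hash: sum = 90+67+119+54+54+54+55 = 493; mod 256 = 237 → ed.
Outer input = (K'⊕opad) ∥ inner = 30 29 1d 5c 5c 5c ∥ ed.
Outer hash (tag): sum = 48+41+29+92+92+92+237 = 631; mod 256 = 119 → 77.

77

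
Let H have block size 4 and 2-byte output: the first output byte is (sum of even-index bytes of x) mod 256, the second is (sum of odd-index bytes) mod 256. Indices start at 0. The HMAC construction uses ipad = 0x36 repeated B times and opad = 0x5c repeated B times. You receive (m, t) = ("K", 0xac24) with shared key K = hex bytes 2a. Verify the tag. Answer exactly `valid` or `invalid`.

invalid

Key hex bytes 2a is 1 byte ≤ B = 4; zero-pad to 4 bytes: K' = 2a 00 00 00.
K' ⊕ ipad = 1c 36 36 36; K' ⊕ opad = 76 5c 5c 5c.
Inner hash: even-index sum = 157 mod 256 = 157; odd-index sum = 108 mod 256 = 108 → 9d 6c.
Outer hash (recomputed tag): even-index sum = 367 mod 256 = 111; odd-index sum = 292 mod 256 = 36 → 6f 24.
Recomputed tag = 6f24; claimed = ac24 → mismatch.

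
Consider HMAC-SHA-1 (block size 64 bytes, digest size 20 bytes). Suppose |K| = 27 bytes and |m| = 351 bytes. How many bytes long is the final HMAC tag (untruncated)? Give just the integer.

The tag is one SHA-1 digest: 20 bytes.

20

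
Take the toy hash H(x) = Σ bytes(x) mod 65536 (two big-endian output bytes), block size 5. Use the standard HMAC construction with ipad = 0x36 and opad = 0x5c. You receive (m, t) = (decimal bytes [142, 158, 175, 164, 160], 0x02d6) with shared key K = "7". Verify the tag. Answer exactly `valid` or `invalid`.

Key "7" = 37 is 1 byte ≤ B = 5; zero-pad to 5 bytes: K' = 37 00 00 00 00.
K' ⊕ ipad = 01 36 36 36 36; K' ⊕ opad = 6b 5c 5c 5c 5c.
Inner hash: sum = 1+54+54+54+54+142+158+175+164+160 = 1016 → 03 f8.
Outer hash (recomputed tag): sum = 107+92+92+92+92+3+248 = 726 → 02 d6.
Recomputed tag = 02d6; claimed = 02d6 → match.

valid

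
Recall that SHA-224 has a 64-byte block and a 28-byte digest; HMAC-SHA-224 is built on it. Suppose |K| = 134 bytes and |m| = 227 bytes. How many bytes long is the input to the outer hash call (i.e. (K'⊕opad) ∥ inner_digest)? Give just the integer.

92

Key is 134 > 64 bytes, so it is hashed to 28 bytes then zero-padded to 64: |K'| = 64.
Outer input = (K'⊕opad) ∥ H(inner) → 64 + 28 = 92 bytes.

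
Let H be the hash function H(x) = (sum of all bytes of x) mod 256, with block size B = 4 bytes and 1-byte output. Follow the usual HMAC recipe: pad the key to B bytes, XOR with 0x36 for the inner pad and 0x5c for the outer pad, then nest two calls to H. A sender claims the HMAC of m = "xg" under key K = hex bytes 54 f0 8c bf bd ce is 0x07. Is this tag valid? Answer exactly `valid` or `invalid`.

Key hex bytes 54 f0 8c bf bd ce is 6 bytes > B = 4, so hash it first: H(key) = 1a, then zero-pad to 4 bytes: K' = 1a 00 00 00.
K' ⊕ ipad = 2c 36 36 36; K' ⊕ opad = 46 5c 5c 5c.
Inner hash: sum = 44+54+54+54+120+103 = 429; mod 256 = 173 → ad.
Outer hash (recomputed tag): sum = 70+92+92+92+173 = 519; mod 256 = 7 → 07.
Recomputed tag = 07; claimed = 07 → match.

valid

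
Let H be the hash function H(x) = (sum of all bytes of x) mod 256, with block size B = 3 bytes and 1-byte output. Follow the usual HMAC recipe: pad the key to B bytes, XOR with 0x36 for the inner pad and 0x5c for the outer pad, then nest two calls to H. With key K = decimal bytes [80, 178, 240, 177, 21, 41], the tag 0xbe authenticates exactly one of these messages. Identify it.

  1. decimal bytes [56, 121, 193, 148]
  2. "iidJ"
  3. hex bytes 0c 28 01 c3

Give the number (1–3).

Key decimal bytes [80, 178, 240, 177, 21, 41] = 50 b2 f0 b1 15 29 is 6 bytes > B = 3, so hash it first: H(key) = e1, then zero-pad to 3 bytes: K' = e1 00 00.
K' ⊕ ipad = d7 36 36; K' ⊕ opad = bd 5c 5c.
m1: inner = H(d7 36 36 38 79 c1 94) = 49; tag = H(bd 5c 5c 49) = be ← matches
m2: inner = H(d7 36 36 69 69 64 4a) = c3; tag = H(bd 5c 5c c3) = 38
m3: inner = H(d7 36 36 0c 28 01 c3) = 3b; tag = H(bd 5c 5c 3b) = b0

1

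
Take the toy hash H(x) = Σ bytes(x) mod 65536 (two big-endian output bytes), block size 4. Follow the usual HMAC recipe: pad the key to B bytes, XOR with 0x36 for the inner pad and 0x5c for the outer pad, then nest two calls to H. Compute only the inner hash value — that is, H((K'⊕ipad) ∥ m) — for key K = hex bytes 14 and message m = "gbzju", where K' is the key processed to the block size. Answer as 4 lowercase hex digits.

02e6

Key hex bytes 14 is 1 byte ≤ B = 4; zero-pad to 4 bytes: K' = 14 00 00 00.
K' ⊕ ipad = 22 36 36 36.
Inner input = 22 36 36 36 ∥ 67 62 7a 6a 75.
Inner hash: sum = 34+54+54+54+103+98+122+106+117 = 742 → 02 e6.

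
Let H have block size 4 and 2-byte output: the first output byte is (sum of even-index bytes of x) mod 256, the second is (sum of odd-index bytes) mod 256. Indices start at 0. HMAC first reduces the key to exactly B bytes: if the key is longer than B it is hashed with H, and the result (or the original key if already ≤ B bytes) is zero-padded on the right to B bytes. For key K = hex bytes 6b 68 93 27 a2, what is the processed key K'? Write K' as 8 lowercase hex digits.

a08f0000

|K| = 5 > B = 4, so first hash the key.
H(K): even-index sum = 416 mod 256 = 160; odd-index sum = 143 mod 256 = 143 → a0 8f.
Zero-pad H(K) = a0 8f to 4 bytes: K' = a0 8f 00 00.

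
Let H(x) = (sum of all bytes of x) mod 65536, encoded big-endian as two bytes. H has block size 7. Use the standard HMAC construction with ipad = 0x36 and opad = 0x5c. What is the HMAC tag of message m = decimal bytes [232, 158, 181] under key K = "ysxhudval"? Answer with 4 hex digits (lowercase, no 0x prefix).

033f

Key "ysxhudval" = 79 73 78 68 75 64 76 61 6c is 9 bytes > B = 7, so hash it first: H(key) = 03 e8, then zero-pad to 7 bytes: K' = 03 e8 00 00 00 00 00.
K' ⊕ ipad = 35 de 36 36 36 36 36.  K' ⊕ opad = 5f b4 5c 5c 5c 5c 5c.
Inner input = (K'⊕ipad) ∥ m = 35 de 36 36 36 36 36 ∥ e8 9e b5.
Inner hash: sum = 53+222+54+54+54+54+54+232+158+181 = 1116 → 04 5c.
Outer input = (K'⊕opad) ∥ inner = 5f b4 5c 5c 5c 5c 5c ∥ 04 5c.
Outer hash (tag): sum = 95+180+92+92+92+92+92+4+92 = 831 → 03 3f.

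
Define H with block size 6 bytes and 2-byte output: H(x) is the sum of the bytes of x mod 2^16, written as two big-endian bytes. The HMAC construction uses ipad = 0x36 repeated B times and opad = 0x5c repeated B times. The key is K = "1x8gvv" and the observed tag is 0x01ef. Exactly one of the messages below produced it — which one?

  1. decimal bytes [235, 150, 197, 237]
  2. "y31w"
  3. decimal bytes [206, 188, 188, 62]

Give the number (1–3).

1

Key "1x8gvv" = 31 78 38 67 76 76 is exactly B = 6 bytes: K' = 31 78 38 67 76 76.
K' ⊕ ipad = 07 4e 0e 51 40 40; K' ⊕ opad = 6d 24 64 3b 2a 2a.
m1: inner = H(07 4e 0e 51 40 40 eb 96 c5 ed) = 04 67; tag = H(6d 24 64 3b 2a 2a 04 67) = 01ef ← matches
m2: inner = H(07 4e 0e 51 40 40 79 33 31 77) = 02 88; tag = H(6d 24 64 3b 2a 2a 02 88) = 020e
m3: inner = H(07 4e 0e 51 40 40 ce bc bc 3e) = 03 b8; tag = H(6d 24 64 3b 2a 2a 03 b8) = 023f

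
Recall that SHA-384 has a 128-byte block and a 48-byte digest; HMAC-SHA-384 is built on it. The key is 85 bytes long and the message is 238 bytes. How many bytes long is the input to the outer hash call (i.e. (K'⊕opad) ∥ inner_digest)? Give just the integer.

176

Key is 85 ≤ 128 bytes, zero-padded: |K'| = 128.
Outer input = (K'⊕opad) ∥ H(inner) → 128 + 48 = 176 bytes.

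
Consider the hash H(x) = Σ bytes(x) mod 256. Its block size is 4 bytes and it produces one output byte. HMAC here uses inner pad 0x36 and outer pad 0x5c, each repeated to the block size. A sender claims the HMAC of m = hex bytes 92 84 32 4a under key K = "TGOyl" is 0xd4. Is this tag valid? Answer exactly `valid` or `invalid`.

Key "TGOyl" = 54 47 4f 79 6c is 5 bytes > B = 4, so hash it first: H(key) = cf, then zero-pad to 4 bytes: K' = cf 00 00 00.
K' ⊕ ipad = f9 36 36 36; K' ⊕ opad = 93 5c 5c 5c.
Inner hash: sum = 249+54+54+54+146+132+50+74 = 813; mod 256 = 45 → 2d.
Outer hash (recomputed tag): sum = 147+92+92+92+45 = 468; mod 256 = 212 → d4.
Recomputed tag = d4; claimed = d4 → match.

valid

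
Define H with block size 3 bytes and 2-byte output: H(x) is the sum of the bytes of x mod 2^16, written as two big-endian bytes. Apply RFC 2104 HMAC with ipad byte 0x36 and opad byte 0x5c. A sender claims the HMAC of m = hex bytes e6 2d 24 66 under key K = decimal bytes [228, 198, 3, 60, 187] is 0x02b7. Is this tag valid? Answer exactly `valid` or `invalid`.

invalid

Key decimal bytes [228, 198, 3, 60, 187] = e4 c6 03 3c bb is 5 bytes > B = 3, so hash it first: H(key) = 02 a4, then zero-pad to 3 bytes: K' = 02 a4 00.
K' ⊕ ipad = 34 92 36; K' ⊕ opad = 5e f8 5c.
Inner hash: sum = 52+146+54+230+45+36+102 = 665 → 02 99.
Outer hash (recomputed tag): sum = 94+248+92+2+153 = 589 → 02 4d.
Recomputed tag = 024d; claimed = 02b7 → mismatch.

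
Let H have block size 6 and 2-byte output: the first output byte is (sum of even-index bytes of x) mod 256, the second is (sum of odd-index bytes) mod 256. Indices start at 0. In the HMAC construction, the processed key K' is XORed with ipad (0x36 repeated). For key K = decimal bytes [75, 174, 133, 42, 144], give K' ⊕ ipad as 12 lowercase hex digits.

Key decimal bytes [75, 174, 133, 42, 144] = 4b ae 85 2a 90 is 5 bytes ≤ B = 6; zero-pad to 6 bytes: K' = 4b ae 85 2a 90 00.
XOR each byte with 0x36: 4b⊕36=7d, ae⊕36=98, 85⊕36=b3, 2a⊕36=1c, 90⊕36=a6, 00⊕36=36.

7d98b31ca636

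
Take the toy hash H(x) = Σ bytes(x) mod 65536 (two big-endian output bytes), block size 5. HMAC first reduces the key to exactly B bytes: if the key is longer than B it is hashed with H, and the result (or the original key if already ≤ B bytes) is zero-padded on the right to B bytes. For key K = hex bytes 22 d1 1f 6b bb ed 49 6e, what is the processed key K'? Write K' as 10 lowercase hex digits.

03dc000000

|K| = 8 > B = 5, so first hash the key.
H(K): sum = 34+209+31+107+187+237+73+110 = 988 → 03 dc.
Zero-pad H(K) = 03 dc to 5 bytes: K' = 03 dc 00 00 00.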